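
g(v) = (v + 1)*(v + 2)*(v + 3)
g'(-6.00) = 47.00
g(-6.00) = -60.00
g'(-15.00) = 506.00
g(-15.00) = -2184.00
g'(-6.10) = 49.43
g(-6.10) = -64.82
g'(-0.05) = 10.41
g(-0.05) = 5.46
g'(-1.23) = 0.78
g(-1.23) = -0.31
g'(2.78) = 67.55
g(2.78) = 104.44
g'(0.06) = 11.73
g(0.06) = 6.68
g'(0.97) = 25.46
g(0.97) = 23.23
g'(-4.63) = 19.75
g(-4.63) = -15.56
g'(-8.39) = 121.50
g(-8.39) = -254.53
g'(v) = (v + 1)*(v + 2) + (v + 1)*(v + 3) + (v + 2)*(v + 3)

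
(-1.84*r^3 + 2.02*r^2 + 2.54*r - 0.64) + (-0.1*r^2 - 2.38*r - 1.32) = -1.84*r^3 + 1.92*r^2 + 0.16*r - 1.96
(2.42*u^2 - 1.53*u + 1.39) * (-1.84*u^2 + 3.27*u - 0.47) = -4.4528*u^4 + 10.7286*u^3 - 8.6981*u^2 + 5.2644*u - 0.6533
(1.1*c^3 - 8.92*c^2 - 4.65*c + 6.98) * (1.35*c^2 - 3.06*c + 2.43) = 1.485*c^5 - 15.408*c^4 + 23.6907*c^3 + 1.9764*c^2 - 32.6583*c + 16.9614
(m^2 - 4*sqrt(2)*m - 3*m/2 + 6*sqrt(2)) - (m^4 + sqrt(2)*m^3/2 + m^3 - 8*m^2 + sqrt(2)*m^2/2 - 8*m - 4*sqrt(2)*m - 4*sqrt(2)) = -m^4 - m^3 - sqrt(2)*m^3/2 - sqrt(2)*m^2/2 + 9*m^2 + 13*m/2 + 10*sqrt(2)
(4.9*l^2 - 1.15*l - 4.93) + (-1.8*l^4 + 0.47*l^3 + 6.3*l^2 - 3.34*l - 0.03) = -1.8*l^4 + 0.47*l^3 + 11.2*l^2 - 4.49*l - 4.96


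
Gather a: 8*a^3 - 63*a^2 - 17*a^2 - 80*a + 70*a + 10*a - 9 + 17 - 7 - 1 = 8*a^3 - 80*a^2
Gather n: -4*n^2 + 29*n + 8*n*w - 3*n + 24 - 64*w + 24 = -4*n^2 + n*(8*w + 26) - 64*w + 48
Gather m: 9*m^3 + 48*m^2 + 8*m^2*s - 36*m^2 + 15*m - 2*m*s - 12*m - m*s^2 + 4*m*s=9*m^3 + m^2*(8*s + 12) + m*(-s^2 + 2*s + 3)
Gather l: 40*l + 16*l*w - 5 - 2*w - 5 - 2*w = l*(16*w + 40) - 4*w - 10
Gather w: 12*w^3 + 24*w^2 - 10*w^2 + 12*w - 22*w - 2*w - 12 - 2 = 12*w^3 + 14*w^2 - 12*w - 14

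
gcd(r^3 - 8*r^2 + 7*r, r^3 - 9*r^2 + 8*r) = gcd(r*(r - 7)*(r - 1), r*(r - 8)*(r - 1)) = r^2 - r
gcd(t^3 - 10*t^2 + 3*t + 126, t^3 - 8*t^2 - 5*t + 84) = t^2 - 4*t - 21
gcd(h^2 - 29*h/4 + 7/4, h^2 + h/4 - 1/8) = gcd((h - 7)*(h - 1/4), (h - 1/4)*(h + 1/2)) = h - 1/4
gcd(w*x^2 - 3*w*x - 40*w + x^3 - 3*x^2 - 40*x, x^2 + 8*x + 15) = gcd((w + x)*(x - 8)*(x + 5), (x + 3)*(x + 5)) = x + 5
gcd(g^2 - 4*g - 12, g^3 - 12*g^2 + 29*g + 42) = g - 6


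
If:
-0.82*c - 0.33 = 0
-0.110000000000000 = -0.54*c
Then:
No Solution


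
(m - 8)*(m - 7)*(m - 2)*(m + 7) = m^4 - 10*m^3 - 33*m^2 + 490*m - 784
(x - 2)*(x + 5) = x^2 + 3*x - 10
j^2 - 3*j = j*(j - 3)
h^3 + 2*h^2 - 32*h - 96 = (h - 6)*(h + 4)^2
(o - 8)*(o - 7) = o^2 - 15*o + 56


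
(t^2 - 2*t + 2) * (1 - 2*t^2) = -2*t^4 + 4*t^3 - 3*t^2 - 2*t + 2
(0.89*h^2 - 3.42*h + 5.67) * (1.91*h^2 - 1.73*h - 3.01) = 1.6999*h^4 - 8.0719*h^3 + 14.0674*h^2 + 0.485099999999999*h - 17.0667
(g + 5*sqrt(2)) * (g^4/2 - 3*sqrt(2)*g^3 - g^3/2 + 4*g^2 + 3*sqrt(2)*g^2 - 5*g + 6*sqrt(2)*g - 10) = g^5/2 - sqrt(2)*g^4/2 - g^4/2 - 26*g^3 + sqrt(2)*g^3/2 + 25*g^2 + 26*sqrt(2)*g^2 - 25*sqrt(2)*g + 50*g - 50*sqrt(2)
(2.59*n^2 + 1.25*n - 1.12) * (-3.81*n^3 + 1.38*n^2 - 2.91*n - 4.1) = -9.8679*n^5 - 1.1883*n^4 - 1.5447*n^3 - 15.8021*n^2 - 1.8658*n + 4.592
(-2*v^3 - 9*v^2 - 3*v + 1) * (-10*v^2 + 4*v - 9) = 20*v^5 + 82*v^4 + 12*v^3 + 59*v^2 + 31*v - 9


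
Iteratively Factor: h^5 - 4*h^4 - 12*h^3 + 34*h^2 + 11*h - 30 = (h - 2)*(h^4 - 2*h^3 - 16*h^2 + 2*h + 15) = (h - 2)*(h - 1)*(h^3 - h^2 - 17*h - 15) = (h - 2)*(h - 1)*(h + 3)*(h^2 - 4*h - 5) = (h - 5)*(h - 2)*(h - 1)*(h + 3)*(h + 1)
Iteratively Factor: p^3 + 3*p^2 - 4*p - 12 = (p - 2)*(p^2 + 5*p + 6) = (p - 2)*(p + 2)*(p + 3)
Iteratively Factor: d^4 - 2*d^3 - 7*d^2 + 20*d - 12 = (d + 3)*(d^3 - 5*d^2 + 8*d - 4) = (d - 2)*(d + 3)*(d^2 - 3*d + 2) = (d - 2)*(d - 1)*(d + 3)*(d - 2)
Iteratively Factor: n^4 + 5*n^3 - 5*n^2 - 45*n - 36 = (n + 4)*(n^3 + n^2 - 9*n - 9) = (n + 3)*(n + 4)*(n^2 - 2*n - 3) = (n - 3)*(n + 3)*(n + 4)*(n + 1)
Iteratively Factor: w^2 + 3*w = (w + 3)*(w)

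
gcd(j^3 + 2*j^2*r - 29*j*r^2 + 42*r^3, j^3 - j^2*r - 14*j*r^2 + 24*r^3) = j^2 - 5*j*r + 6*r^2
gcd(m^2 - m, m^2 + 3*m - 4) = m - 1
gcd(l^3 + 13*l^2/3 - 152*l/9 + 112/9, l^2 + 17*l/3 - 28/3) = l^2 + 17*l/3 - 28/3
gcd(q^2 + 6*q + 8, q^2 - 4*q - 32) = q + 4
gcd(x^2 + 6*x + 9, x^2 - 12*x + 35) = 1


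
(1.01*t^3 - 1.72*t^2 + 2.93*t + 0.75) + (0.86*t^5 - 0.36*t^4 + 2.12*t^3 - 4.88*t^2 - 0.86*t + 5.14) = 0.86*t^5 - 0.36*t^4 + 3.13*t^3 - 6.6*t^2 + 2.07*t + 5.89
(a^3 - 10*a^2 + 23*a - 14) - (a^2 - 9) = a^3 - 11*a^2 + 23*a - 5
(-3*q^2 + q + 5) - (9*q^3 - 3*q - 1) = -9*q^3 - 3*q^2 + 4*q + 6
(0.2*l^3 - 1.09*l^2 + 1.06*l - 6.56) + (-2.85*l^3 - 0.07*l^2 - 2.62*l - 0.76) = -2.65*l^3 - 1.16*l^2 - 1.56*l - 7.32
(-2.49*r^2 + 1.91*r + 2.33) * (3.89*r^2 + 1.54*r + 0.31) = -9.6861*r^4 + 3.5953*r^3 + 11.2332*r^2 + 4.1803*r + 0.7223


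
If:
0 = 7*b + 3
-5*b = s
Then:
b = -3/7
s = 15/7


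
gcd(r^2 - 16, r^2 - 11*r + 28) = r - 4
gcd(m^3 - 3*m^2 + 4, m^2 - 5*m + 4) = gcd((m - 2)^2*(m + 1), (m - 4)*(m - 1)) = 1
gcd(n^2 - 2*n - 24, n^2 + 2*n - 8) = n + 4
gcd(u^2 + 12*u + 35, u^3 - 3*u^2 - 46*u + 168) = u + 7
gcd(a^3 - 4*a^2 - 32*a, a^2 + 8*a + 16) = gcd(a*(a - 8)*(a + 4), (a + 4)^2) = a + 4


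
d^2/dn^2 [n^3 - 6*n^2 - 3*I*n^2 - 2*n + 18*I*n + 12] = 6*n - 12 - 6*I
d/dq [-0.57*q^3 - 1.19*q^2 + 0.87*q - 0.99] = -1.71*q^2 - 2.38*q + 0.87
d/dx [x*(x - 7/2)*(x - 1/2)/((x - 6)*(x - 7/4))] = 2*(8*x^4 - 124*x^3 + 486*x^2 - 672*x + 147)/(16*x^4 - 248*x^3 + 1297*x^2 - 2604*x + 1764)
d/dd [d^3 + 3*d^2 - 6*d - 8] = 3*d^2 + 6*d - 6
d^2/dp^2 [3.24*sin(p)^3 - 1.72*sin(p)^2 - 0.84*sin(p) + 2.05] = -29.16*sin(p)^3 + 6.88*sin(p)^2 + 20.28*sin(p) - 3.44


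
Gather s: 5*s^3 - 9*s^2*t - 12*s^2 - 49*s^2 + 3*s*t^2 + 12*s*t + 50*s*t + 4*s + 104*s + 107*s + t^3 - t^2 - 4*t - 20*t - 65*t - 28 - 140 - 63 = 5*s^3 + s^2*(-9*t - 61) + s*(3*t^2 + 62*t + 215) + t^3 - t^2 - 89*t - 231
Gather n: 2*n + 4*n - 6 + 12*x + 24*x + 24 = 6*n + 36*x + 18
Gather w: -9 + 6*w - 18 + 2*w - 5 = 8*w - 32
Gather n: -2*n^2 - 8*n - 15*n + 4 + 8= -2*n^2 - 23*n + 12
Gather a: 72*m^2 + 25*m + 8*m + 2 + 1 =72*m^2 + 33*m + 3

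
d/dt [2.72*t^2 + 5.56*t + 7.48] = 5.44*t + 5.56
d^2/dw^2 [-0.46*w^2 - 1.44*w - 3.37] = -0.920000000000000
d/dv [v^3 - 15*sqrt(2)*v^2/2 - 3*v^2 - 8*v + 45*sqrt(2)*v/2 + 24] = 3*v^2 - 15*sqrt(2)*v - 6*v - 8 + 45*sqrt(2)/2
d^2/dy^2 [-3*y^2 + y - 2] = -6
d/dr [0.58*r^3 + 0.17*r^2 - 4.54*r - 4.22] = 1.74*r^2 + 0.34*r - 4.54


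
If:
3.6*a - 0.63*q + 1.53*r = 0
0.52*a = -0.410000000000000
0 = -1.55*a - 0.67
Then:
No Solution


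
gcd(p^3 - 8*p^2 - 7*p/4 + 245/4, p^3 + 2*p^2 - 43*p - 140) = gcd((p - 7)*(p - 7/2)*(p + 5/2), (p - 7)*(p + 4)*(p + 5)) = p - 7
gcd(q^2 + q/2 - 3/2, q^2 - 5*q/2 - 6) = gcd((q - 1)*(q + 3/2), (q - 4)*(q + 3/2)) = q + 3/2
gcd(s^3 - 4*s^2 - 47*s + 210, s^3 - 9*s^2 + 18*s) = s - 6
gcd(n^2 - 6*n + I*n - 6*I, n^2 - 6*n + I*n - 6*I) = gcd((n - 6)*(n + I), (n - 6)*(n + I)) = n^2 + n*(-6 + I) - 6*I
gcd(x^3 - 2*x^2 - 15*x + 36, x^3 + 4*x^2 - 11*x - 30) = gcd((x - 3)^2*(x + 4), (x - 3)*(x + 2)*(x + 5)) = x - 3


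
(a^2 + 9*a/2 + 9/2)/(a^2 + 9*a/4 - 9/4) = 2*(2*a + 3)/(4*a - 3)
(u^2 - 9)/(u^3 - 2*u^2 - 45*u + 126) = (u + 3)/(u^2 + u - 42)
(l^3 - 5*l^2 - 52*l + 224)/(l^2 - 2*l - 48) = (l^2 + 3*l - 28)/(l + 6)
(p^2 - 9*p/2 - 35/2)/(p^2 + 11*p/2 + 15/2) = (p - 7)/(p + 3)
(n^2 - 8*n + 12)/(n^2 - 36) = (n - 2)/(n + 6)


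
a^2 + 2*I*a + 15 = (a - 3*I)*(a + 5*I)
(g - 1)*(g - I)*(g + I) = g^3 - g^2 + g - 1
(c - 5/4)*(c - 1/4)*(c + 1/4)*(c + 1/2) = c^4 - 3*c^3/4 - 11*c^2/16 + 3*c/64 + 5/128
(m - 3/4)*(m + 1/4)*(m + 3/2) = m^3 + m^2 - 15*m/16 - 9/32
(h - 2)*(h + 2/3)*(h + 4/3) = h^3 - 28*h/9 - 16/9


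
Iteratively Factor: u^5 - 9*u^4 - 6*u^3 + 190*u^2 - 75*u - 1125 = (u + 3)*(u^4 - 12*u^3 + 30*u^2 + 100*u - 375) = (u - 5)*(u + 3)*(u^3 - 7*u^2 - 5*u + 75) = (u - 5)^2*(u + 3)*(u^2 - 2*u - 15) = (u - 5)^2*(u + 3)^2*(u - 5)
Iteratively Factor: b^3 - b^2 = (b)*(b^2 - b) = b*(b - 1)*(b)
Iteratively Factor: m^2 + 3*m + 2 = (m + 2)*(m + 1)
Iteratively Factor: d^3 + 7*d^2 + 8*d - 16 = (d + 4)*(d^2 + 3*d - 4) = (d - 1)*(d + 4)*(d + 4)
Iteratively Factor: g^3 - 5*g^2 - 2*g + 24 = (g - 4)*(g^2 - g - 6) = (g - 4)*(g - 3)*(g + 2)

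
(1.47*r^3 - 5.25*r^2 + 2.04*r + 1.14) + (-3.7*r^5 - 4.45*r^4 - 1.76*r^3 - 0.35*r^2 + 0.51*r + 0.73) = -3.7*r^5 - 4.45*r^4 - 0.29*r^3 - 5.6*r^2 + 2.55*r + 1.87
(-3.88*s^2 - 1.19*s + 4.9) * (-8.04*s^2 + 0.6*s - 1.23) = 31.1952*s^4 + 7.2396*s^3 - 35.3376*s^2 + 4.4037*s - 6.027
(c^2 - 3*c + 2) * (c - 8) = c^3 - 11*c^2 + 26*c - 16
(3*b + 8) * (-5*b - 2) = -15*b^2 - 46*b - 16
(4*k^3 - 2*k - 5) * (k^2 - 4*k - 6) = 4*k^5 - 16*k^4 - 26*k^3 + 3*k^2 + 32*k + 30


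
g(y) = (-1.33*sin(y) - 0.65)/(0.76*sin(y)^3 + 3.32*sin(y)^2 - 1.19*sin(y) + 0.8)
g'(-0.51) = -0.56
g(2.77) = -1.35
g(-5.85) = -1.28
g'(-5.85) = 1.19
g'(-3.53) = -0.93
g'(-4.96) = 0.20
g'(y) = (-1.33*sin(y) - 0.65)*(-2.28*sin(y)^2*cos(y) - 6.64*sin(y)*cos(y) + 1.19*cos(y))/(0.76*sin(y)^3 + 3.32*sin(y)^2 - 1.19*sin(y) + 0.8)^2 - 1.33*cos(y)/(0.76*sin(y)^3 + 3.32*sin(y)^2 - 1.19*sin(y) + 0.8)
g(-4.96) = -0.56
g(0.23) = -1.34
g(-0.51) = -0.00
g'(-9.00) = 0.77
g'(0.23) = -1.01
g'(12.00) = -0.45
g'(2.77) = -0.79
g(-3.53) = -1.33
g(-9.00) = -0.06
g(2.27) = -0.77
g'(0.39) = 0.94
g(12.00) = 0.03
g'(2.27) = -0.79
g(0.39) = -1.33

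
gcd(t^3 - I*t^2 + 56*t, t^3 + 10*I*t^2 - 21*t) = t^2 + 7*I*t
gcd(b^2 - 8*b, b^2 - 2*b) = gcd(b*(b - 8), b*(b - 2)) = b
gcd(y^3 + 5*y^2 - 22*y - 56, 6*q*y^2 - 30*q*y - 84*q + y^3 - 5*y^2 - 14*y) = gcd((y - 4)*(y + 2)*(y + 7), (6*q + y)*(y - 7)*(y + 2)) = y + 2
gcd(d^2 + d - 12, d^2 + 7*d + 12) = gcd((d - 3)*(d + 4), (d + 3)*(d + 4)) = d + 4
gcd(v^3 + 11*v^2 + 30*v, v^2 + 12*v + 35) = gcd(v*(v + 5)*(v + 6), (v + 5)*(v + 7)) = v + 5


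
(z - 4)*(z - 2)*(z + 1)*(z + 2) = z^4 - 3*z^3 - 8*z^2 + 12*z + 16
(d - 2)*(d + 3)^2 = d^3 + 4*d^2 - 3*d - 18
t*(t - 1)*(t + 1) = t^3 - t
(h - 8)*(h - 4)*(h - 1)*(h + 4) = h^4 - 9*h^3 - 8*h^2 + 144*h - 128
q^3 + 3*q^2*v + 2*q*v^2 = q*(q + v)*(q + 2*v)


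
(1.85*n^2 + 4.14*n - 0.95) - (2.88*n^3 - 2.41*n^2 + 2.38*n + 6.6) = -2.88*n^3 + 4.26*n^2 + 1.76*n - 7.55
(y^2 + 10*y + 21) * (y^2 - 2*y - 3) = y^4 + 8*y^3 - 2*y^2 - 72*y - 63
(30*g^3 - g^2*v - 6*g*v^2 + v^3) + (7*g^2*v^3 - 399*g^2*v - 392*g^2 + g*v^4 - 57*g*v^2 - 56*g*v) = 30*g^3 + 7*g^2*v^3 - 400*g^2*v - 392*g^2 + g*v^4 - 63*g*v^2 - 56*g*v + v^3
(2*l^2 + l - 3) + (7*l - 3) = 2*l^2 + 8*l - 6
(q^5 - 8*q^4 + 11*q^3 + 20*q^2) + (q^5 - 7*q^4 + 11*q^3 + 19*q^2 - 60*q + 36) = 2*q^5 - 15*q^4 + 22*q^3 + 39*q^2 - 60*q + 36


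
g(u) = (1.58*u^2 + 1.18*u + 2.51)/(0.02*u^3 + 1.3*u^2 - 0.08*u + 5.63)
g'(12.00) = -0.02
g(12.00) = 1.08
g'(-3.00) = -0.15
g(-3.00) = 0.77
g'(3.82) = 0.02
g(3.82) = 1.18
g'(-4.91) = -0.09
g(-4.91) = 0.99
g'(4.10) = 0.01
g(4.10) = 1.19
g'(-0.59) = -0.01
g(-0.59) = 0.39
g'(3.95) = 0.02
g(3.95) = 1.19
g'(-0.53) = 0.01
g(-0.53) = 0.39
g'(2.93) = 0.07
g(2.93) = 1.14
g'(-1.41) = -0.18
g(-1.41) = 0.48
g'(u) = (3.16*u + 1.18)/(0.02*u^3 + 1.3*u^2 - 0.08*u + 5.63) + (-0.06*u^2 - 2.6*u + 0.08)*(1.58*u^2 + 1.18*u + 2.51)/(0.02*u^3 + 1.3*u^2 - 0.08*u + 5.63)^2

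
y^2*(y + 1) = y^3 + y^2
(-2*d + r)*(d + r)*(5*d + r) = -10*d^3 - 7*d^2*r + 4*d*r^2 + r^3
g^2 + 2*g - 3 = (g - 1)*(g + 3)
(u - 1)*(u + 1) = u^2 - 1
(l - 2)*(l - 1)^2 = l^3 - 4*l^2 + 5*l - 2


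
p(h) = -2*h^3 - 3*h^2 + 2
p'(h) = -6*h^2 - 6*h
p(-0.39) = 1.66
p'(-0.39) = 1.43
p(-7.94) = 814.00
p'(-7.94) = -330.62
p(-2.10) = 7.29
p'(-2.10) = -13.86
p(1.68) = -15.95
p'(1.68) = -27.01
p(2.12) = -30.54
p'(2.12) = -39.69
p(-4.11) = 90.18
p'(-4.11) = -76.69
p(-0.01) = 2.00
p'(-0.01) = 0.06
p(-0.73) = 1.18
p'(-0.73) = 1.18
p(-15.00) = 6077.00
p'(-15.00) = -1260.00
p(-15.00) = 6077.00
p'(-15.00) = -1260.00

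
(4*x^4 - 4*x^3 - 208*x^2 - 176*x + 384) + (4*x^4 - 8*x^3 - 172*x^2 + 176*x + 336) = 8*x^4 - 12*x^3 - 380*x^2 + 720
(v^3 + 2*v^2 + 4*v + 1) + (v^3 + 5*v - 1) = 2*v^3 + 2*v^2 + 9*v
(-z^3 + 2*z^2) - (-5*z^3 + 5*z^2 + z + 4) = 4*z^3 - 3*z^2 - z - 4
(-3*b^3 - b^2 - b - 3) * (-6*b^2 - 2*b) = 18*b^5 + 12*b^4 + 8*b^3 + 20*b^2 + 6*b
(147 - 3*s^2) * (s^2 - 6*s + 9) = -3*s^4 + 18*s^3 + 120*s^2 - 882*s + 1323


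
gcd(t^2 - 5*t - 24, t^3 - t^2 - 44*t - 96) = t^2 - 5*t - 24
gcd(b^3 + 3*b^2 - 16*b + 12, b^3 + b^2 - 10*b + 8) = b^2 - 3*b + 2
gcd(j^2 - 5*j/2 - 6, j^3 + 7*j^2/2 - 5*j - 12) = j + 3/2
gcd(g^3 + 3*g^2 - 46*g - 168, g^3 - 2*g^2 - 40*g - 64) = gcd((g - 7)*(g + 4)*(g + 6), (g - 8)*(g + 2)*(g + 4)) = g + 4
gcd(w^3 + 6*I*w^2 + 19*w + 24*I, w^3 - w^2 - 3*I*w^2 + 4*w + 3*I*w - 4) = w + I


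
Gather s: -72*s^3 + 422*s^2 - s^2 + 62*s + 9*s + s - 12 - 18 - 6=-72*s^3 + 421*s^2 + 72*s - 36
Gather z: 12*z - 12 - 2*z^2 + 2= -2*z^2 + 12*z - 10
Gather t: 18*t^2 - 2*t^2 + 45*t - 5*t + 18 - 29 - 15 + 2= 16*t^2 + 40*t - 24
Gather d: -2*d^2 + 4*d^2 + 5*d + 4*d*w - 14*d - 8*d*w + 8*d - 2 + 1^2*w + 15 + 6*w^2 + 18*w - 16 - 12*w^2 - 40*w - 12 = 2*d^2 + d*(-4*w - 1) - 6*w^2 - 21*w - 15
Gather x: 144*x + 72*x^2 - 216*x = 72*x^2 - 72*x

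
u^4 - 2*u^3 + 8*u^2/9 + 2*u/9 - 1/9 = (u - 1)^2*(u - 1/3)*(u + 1/3)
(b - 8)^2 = b^2 - 16*b + 64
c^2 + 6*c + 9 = (c + 3)^2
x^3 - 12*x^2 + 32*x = x*(x - 8)*(x - 4)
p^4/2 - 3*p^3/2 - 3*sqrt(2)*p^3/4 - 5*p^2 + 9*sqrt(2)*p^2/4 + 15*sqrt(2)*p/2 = p*(p/2 + 1)*(p - 5)*(p - 3*sqrt(2)/2)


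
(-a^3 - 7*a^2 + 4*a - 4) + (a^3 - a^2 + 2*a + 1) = -8*a^2 + 6*a - 3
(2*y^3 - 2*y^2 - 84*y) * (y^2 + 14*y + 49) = 2*y^5 + 26*y^4 - 14*y^3 - 1274*y^2 - 4116*y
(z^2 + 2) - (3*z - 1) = z^2 - 3*z + 3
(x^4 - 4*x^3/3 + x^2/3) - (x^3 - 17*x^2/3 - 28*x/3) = x^4 - 7*x^3/3 + 6*x^2 + 28*x/3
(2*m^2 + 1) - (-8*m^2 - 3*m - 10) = 10*m^2 + 3*m + 11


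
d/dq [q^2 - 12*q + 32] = 2*q - 12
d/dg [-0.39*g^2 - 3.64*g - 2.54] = -0.78*g - 3.64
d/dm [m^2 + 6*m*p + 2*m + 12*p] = 2*m + 6*p + 2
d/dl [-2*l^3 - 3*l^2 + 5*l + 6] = -6*l^2 - 6*l + 5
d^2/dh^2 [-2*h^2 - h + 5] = -4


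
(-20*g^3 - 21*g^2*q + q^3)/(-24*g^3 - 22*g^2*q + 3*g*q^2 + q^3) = (-20*g^2 - g*q + q^2)/(-24*g^2 + 2*g*q + q^2)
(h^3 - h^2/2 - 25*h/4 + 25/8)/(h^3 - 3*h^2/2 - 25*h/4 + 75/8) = (2*h - 1)/(2*h - 3)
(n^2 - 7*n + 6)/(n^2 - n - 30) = (n - 1)/(n + 5)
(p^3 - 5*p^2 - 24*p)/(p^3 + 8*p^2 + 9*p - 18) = p*(p - 8)/(p^2 + 5*p - 6)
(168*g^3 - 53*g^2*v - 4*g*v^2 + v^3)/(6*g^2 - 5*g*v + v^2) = (-56*g^2 - g*v + v^2)/(-2*g + v)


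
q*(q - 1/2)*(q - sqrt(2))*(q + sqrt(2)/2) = q^4 - sqrt(2)*q^3/2 - q^3/2 - q^2 + sqrt(2)*q^2/4 + q/2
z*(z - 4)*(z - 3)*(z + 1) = z^4 - 6*z^3 + 5*z^2 + 12*z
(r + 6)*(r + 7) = r^2 + 13*r + 42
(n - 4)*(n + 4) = n^2 - 16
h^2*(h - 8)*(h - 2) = h^4 - 10*h^3 + 16*h^2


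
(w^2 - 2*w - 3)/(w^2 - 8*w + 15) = (w + 1)/(w - 5)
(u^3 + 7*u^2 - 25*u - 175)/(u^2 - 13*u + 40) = (u^2 + 12*u + 35)/(u - 8)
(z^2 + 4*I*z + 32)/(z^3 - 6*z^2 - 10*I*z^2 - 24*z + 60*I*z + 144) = (z + 8*I)/(z^2 - 6*z*(1 + I) + 36*I)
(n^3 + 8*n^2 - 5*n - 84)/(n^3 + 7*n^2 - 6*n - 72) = (n + 7)/(n + 6)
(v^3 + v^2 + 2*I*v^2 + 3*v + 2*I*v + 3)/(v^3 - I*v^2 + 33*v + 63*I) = (v^2 + v*(1 - I) - I)/(v^2 - 4*I*v + 21)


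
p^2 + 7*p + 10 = (p + 2)*(p + 5)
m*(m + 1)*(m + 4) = m^3 + 5*m^2 + 4*m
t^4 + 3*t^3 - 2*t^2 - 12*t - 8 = (t - 2)*(t + 1)*(t + 2)^2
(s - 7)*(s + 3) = s^2 - 4*s - 21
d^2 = d^2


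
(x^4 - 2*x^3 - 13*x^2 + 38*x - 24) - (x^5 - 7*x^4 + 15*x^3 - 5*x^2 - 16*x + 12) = -x^5 + 8*x^4 - 17*x^3 - 8*x^2 + 54*x - 36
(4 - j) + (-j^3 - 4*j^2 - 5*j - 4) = -j^3 - 4*j^2 - 6*j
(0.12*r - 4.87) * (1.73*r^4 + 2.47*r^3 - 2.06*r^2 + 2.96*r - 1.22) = 0.2076*r^5 - 8.1287*r^4 - 12.2761*r^3 + 10.3874*r^2 - 14.5616*r + 5.9414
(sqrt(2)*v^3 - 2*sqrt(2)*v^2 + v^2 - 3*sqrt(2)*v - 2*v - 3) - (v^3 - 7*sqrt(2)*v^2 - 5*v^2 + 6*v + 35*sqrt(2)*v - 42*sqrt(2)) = -v^3 + sqrt(2)*v^3 + 6*v^2 + 5*sqrt(2)*v^2 - 38*sqrt(2)*v - 8*v - 3 + 42*sqrt(2)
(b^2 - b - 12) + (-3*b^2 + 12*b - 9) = -2*b^2 + 11*b - 21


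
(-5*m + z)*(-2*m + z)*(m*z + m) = 10*m^3*z + 10*m^3 - 7*m^2*z^2 - 7*m^2*z + m*z^3 + m*z^2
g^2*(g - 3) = g^3 - 3*g^2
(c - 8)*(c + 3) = c^2 - 5*c - 24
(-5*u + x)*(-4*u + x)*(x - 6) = 20*u^2*x - 120*u^2 - 9*u*x^2 + 54*u*x + x^3 - 6*x^2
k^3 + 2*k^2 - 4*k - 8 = (k - 2)*(k + 2)^2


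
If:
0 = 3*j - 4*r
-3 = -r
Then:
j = 4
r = 3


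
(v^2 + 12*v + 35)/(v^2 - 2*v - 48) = (v^2 + 12*v + 35)/(v^2 - 2*v - 48)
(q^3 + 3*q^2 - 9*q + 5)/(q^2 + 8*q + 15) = (q^2 - 2*q + 1)/(q + 3)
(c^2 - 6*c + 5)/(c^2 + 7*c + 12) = (c^2 - 6*c + 5)/(c^2 + 7*c + 12)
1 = 1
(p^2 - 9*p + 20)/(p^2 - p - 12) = (p - 5)/(p + 3)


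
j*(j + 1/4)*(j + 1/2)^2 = j^4 + 5*j^3/4 + j^2/2 + j/16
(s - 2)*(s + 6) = s^2 + 4*s - 12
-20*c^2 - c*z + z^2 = (-5*c + z)*(4*c + z)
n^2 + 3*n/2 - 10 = (n - 5/2)*(n + 4)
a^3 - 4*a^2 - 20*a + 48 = (a - 6)*(a - 2)*(a + 4)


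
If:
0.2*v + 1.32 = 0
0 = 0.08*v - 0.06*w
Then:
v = -6.60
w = -8.80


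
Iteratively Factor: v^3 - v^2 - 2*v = (v)*(v^2 - v - 2) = v*(v + 1)*(v - 2)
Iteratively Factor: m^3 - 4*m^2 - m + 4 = (m - 1)*(m^2 - 3*m - 4) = (m - 1)*(m + 1)*(m - 4)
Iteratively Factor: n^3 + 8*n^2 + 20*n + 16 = (n + 2)*(n^2 + 6*n + 8) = (n + 2)^2*(n + 4)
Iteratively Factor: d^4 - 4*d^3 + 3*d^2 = (d - 1)*(d^3 - 3*d^2) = d*(d - 1)*(d^2 - 3*d) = d*(d - 3)*(d - 1)*(d)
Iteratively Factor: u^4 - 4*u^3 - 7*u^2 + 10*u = (u - 5)*(u^3 + u^2 - 2*u) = u*(u - 5)*(u^2 + u - 2) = u*(u - 5)*(u - 1)*(u + 2)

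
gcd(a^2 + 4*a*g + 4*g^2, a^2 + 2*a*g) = a + 2*g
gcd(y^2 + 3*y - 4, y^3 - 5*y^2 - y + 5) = y - 1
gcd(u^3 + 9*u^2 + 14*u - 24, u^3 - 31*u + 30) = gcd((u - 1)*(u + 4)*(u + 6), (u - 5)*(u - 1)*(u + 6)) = u^2 + 5*u - 6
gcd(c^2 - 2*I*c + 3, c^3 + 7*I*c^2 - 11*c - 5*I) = c + I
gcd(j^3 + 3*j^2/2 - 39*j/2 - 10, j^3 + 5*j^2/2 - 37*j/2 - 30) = j^2 + j - 20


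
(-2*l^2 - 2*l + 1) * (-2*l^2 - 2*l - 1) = 4*l^4 + 8*l^3 + 4*l^2 - 1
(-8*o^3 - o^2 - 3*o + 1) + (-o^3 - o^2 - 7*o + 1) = -9*o^3 - 2*o^2 - 10*o + 2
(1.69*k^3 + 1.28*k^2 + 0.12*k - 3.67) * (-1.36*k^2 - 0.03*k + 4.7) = -2.2984*k^5 - 1.7915*k^4 + 7.7414*k^3 + 11.0036*k^2 + 0.6741*k - 17.249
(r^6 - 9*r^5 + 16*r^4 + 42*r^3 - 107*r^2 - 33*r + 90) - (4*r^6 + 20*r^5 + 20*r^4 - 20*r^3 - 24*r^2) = -3*r^6 - 29*r^5 - 4*r^4 + 62*r^3 - 83*r^2 - 33*r + 90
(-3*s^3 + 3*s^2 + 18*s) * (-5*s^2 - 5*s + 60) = 15*s^5 - 285*s^3 + 90*s^2 + 1080*s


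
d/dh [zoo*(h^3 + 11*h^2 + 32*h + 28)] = zoo*(h^2 + h + 1)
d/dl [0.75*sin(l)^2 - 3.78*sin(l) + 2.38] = (1.5*sin(l) - 3.78)*cos(l)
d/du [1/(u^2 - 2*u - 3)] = 2*(1 - u)/(-u^2 + 2*u + 3)^2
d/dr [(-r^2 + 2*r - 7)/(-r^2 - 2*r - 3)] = 4*(r^2 - 2*r - 5)/(r^4 + 4*r^3 + 10*r^2 + 12*r + 9)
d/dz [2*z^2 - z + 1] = 4*z - 1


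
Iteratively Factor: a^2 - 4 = (a - 2)*(a + 2)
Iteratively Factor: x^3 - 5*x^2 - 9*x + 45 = (x - 3)*(x^2 - 2*x - 15) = (x - 3)*(x + 3)*(x - 5)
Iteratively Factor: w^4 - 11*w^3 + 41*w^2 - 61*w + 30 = (w - 5)*(w^3 - 6*w^2 + 11*w - 6) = (w - 5)*(w - 1)*(w^2 - 5*w + 6) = (w - 5)*(w - 2)*(w - 1)*(w - 3)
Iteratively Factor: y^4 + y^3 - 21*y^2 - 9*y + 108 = (y + 4)*(y^3 - 3*y^2 - 9*y + 27) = (y + 3)*(y + 4)*(y^2 - 6*y + 9) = (y - 3)*(y + 3)*(y + 4)*(y - 3)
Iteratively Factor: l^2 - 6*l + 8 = (l - 2)*(l - 4)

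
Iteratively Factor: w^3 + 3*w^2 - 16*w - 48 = (w + 3)*(w^2 - 16) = (w + 3)*(w + 4)*(w - 4)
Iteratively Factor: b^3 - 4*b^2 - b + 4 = (b - 1)*(b^2 - 3*b - 4) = (b - 4)*(b - 1)*(b + 1)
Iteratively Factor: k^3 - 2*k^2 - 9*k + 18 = (k - 3)*(k^2 + k - 6) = (k - 3)*(k - 2)*(k + 3)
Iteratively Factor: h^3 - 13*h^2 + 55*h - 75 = (h - 3)*(h^2 - 10*h + 25) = (h - 5)*(h - 3)*(h - 5)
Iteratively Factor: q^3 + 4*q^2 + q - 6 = (q - 1)*(q^2 + 5*q + 6) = (q - 1)*(q + 2)*(q + 3)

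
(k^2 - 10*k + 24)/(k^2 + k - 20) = (k - 6)/(k + 5)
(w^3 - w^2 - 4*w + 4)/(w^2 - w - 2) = (w^2 + w - 2)/(w + 1)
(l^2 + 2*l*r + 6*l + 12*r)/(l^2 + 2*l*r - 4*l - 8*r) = (l + 6)/(l - 4)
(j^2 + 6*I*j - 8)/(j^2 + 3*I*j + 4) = (j + 2*I)/(j - I)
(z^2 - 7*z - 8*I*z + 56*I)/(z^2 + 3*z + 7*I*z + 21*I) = (z^2 - z*(7 + 8*I) + 56*I)/(z^2 + z*(3 + 7*I) + 21*I)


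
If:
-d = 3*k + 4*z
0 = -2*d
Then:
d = 0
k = -4*z/3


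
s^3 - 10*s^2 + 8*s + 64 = (s - 8)*(s - 4)*(s + 2)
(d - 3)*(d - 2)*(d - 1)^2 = d^4 - 7*d^3 + 17*d^2 - 17*d + 6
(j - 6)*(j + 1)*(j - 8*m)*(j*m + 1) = j^4*m - 8*j^3*m^2 - 5*j^3*m + j^3 + 40*j^2*m^2 - 14*j^2*m - 5*j^2 + 48*j*m^2 + 40*j*m - 6*j + 48*m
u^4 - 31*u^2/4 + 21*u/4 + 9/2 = (u - 2)*(u - 3/2)*(u + 1/2)*(u + 3)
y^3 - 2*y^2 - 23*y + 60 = (y - 4)*(y - 3)*(y + 5)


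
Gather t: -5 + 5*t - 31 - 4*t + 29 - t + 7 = 0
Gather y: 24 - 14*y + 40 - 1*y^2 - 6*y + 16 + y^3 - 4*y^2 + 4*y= y^3 - 5*y^2 - 16*y + 80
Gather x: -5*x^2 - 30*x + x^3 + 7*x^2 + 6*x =x^3 + 2*x^2 - 24*x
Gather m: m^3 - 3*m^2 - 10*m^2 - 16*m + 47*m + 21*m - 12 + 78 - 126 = m^3 - 13*m^2 + 52*m - 60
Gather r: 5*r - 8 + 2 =5*r - 6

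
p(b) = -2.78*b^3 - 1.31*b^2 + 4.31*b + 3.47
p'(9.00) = -694.81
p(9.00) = -2090.47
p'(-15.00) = -1832.89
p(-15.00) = 9026.57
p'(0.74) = -2.20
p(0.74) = 4.82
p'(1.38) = -15.19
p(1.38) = -0.38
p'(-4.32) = -140.02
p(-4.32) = 184.53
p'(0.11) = 3.92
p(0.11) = 3.92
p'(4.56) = -181.06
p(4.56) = -267.71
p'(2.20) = -41.82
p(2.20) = -22.99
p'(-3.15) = -70.19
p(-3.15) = 63.79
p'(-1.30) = -6.38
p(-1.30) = 1.76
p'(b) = -8.34*b^2 - 2.62*b + 4.31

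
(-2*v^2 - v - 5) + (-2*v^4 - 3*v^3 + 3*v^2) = -2*v^4 - 3*v^3 + v^2 - v - 5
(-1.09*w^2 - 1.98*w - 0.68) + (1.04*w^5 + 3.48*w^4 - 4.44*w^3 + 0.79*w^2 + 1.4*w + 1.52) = 1.04*w^5 + 3.48*w^4 - 4.44*w^3 - 0.3*w^2 - 0.58*w + 0.84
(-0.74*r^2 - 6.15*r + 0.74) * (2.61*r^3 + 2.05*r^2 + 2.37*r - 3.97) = -1.9314*r^5 - 17.5685*r^4 - 12.4299*r^3 - 10.1207*r^2 + 26.1693*r - 2.9378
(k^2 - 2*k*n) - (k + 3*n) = k^2 - 2*k*n - k - 3*n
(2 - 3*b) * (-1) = 3*b - 2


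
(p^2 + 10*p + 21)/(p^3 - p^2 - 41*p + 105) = (p + 3)/(p^2 - 8*p + 15)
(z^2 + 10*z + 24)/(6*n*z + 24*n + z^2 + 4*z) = (z + 6)/(6*n + z)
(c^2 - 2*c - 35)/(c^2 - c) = (c^2 - 2*c - 35)/(c*(c - 1))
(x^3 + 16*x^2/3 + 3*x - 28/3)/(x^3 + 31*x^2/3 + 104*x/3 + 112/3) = (x - 1)/(x + 4)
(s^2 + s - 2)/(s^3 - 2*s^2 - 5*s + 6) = 1/(s - 3)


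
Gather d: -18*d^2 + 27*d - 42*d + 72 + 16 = -18*d^2 - 15*d + 88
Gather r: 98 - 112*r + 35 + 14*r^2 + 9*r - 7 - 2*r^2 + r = 12*r^2 - 102*r + 126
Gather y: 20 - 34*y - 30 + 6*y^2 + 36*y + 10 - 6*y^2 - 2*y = 0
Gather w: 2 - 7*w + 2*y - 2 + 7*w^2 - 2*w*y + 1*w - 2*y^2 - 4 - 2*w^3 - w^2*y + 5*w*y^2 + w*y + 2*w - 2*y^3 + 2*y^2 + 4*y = -2*w^3 + w^2*(7 - y) + w*(5*y^2 - y - 4) - 2*y^3 + 6*y - 4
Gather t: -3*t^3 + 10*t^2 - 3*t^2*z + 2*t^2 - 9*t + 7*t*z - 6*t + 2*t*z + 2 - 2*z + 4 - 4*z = -3*t^3 + t^2*(12 - 3*z) + t*(9*z - 15) - 6*z + 6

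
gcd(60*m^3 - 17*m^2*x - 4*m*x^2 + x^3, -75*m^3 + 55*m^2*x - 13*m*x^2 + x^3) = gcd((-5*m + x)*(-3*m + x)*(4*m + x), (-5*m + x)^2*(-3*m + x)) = 15*m^2 - 8*m*x + x^2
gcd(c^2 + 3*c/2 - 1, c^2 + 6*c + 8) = c + 2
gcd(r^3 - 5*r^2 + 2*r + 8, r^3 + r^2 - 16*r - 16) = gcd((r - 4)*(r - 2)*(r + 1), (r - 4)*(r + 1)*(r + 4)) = r^2 - 3*r - 4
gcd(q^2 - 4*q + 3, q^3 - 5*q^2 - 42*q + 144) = q - 3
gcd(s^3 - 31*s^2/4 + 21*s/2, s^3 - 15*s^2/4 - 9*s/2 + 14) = s - 7/4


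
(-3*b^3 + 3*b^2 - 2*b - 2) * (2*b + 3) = -6*b^4 - 3*b^3 + 5*b^2 - 10*b - 6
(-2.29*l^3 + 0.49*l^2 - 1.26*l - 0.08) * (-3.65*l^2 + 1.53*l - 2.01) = 8.3585*l^5 - 5.2922*l^4 + 9.9516*l^3 - 2.6207*l^2 + 2.4102*l + 0.1608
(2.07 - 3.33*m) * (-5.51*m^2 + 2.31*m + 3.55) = 18.3483*m^3 - 19.098*m^2 - 7.0398*m + 7.3485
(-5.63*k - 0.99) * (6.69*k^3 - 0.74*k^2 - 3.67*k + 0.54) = -37.6647*k^4 - 2.4569*k^3 + 21.3947*k^2 + 0.5931*k - 0.5346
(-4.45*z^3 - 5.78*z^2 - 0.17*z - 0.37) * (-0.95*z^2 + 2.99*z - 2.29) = 4.2275*z^5 - 7.8145*z^4 - 6.9302*z^3 + 13.0794*z^2 - 0.717*z + 0.8473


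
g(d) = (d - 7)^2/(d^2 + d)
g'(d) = (-2*d - 1)*(d - 7)^2/(d^2 + d)^2 + (2*d - 14)/(d^2 + d)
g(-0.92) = -852.26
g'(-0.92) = 9942.11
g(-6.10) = 5.52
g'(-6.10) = 1.14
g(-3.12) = 15.48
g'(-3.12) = 9.21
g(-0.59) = -238.15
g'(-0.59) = 239.96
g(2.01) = 4.12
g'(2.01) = -5.06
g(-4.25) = 9.16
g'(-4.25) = 3.35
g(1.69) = 6.20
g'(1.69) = -8.31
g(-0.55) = -230.31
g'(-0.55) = 154.07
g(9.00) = 0.04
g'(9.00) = 0.04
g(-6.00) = 5.63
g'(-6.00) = 1.20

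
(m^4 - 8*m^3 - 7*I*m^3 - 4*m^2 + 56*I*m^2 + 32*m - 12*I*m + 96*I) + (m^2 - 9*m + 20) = m^4 - 8*m^3 - 7*I*m^3 - 3*m^2 + 56*I*m^2 + 23*m - 12*I*m + 20 + 96*I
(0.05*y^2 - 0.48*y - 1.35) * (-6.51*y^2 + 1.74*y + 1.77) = -0.3255*y^4 + 3.2118*y^3 + 8.0418*y^2 - 3.1986*y - 2.3895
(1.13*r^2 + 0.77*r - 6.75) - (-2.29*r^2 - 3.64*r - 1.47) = 3.42*r^2 + 4.41*r - 5.28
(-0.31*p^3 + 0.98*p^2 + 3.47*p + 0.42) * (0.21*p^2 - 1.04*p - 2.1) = -0.0651*p^5 + 0.5282*p^4 + 0.3605*p^3 - 5.5786*p^2 - 7.7238*p - 0.882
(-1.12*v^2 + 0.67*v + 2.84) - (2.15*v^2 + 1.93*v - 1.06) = -3.27*v^2 - 1.26*v + 3.9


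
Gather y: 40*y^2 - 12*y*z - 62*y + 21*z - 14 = 40*y^2 + y*(-12*z - 62) + 21*z - 14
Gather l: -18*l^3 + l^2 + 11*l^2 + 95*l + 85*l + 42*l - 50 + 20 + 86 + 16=-18*l^3 + 12*l^2 + 222*l + 72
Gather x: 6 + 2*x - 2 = 2*x + 4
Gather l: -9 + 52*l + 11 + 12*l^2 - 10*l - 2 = 12*l^2 + 42*l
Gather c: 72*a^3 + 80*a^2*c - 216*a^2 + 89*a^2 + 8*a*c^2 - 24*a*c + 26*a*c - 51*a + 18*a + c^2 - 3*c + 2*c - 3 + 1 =72*a^3 - 127*a^2 - 33*a + c^2*(8*a + 1) + c*(80*a^2 + 2*a - 1) - 2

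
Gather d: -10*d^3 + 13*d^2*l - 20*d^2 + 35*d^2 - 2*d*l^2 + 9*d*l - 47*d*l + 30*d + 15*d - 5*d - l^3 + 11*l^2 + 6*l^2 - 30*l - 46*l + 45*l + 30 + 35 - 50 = -10*d^3 + d^2*(13*l + 15) + d*(-2*l^2 - 38*l + 40) - l^3 + 17*l^2 - 31*l + 15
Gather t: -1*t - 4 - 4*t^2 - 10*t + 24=-4*t^2 - 11*t + 20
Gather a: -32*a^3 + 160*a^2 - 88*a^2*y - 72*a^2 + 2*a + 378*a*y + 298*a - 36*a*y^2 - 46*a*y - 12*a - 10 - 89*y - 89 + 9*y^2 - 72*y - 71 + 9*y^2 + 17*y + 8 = -32*a^3 + a^2*(88 - 88*y) + a*(-36*y^2 + 332*y + 288) + 18*y^2 - 144*y - 162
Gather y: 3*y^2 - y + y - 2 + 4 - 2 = 3*y^2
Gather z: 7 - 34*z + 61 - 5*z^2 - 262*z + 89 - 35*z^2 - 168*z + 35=-40*z^2 - 464*z + 192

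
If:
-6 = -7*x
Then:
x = 6/7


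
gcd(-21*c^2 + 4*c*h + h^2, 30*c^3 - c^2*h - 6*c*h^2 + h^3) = 3*c - h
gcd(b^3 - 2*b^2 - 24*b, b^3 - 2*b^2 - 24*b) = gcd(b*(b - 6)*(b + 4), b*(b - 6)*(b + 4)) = b^3 - 2*b^2 - 24*b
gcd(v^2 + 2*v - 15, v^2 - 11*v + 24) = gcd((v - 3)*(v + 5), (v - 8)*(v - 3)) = v - 3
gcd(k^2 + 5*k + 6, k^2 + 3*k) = k + 3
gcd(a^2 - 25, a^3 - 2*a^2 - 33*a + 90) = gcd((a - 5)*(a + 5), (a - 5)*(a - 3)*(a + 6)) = a - 5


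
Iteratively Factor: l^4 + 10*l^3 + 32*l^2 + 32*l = (l + 4)*(l^3 + 6*l^2 + 8*l) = l*(l + 4)*(l^2 + 6*l + 8) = l*(l + 2)*(l + 4)*(l + 4)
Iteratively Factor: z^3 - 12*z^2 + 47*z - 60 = (z - 4)*(z^2 - 8*z + 15) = (z - 5)*(z - 4)*(z - 3)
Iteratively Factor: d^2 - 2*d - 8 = (d - 4)*(d + 2)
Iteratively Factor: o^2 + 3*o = (o + 3)*(o)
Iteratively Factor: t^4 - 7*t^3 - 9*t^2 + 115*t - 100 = (t - 5)*(t^3 - 2*t^2 - 19*t + 20) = (t - 5)*(t + 4)*(t^2 - 6*t + 5) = (t - 5)*(t - 1)*(t + 4)*(t - 5)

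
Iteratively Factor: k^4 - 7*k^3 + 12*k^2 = (k)*(k^3 - 7*k^2 + 12*k) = k^2*(k^2 - 7*k + 12) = k^2*(k - 3)*(k - 4)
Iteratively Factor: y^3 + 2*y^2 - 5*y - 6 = (y + 3)*(y^2 - y - 2) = (y + 1)*(y + 3)*(y - 2)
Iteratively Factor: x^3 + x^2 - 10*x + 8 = (x - 1)*(x^2 + 2*x - 8) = (x - 1)*(x + 4)*(x - 2)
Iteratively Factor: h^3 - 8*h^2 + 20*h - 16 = (h - 4)*(h^2 - 4*h + 4) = (h - 4)*(h - 2)*(h - 2)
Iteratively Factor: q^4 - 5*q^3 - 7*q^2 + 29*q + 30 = (q + 2)*(q^3 - 7*q^2 + 7*q + 15) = (q - 5)*(q + 2)*(q^2 - 2*q - 3) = (q - 5)*(q - 3)*(q + 2)*(q + 1)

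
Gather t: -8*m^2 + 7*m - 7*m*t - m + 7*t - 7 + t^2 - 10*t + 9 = -8*m^2 + 6*m + t^2 + t*(-7*m - 3) + 2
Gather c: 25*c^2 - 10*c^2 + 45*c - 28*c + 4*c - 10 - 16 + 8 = 15*c^2 + 21*c - 18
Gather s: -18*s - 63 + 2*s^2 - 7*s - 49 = 2*s^2 - 25*s - 112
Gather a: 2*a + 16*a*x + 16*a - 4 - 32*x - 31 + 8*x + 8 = a*(16*x + 18) - 24*x - 27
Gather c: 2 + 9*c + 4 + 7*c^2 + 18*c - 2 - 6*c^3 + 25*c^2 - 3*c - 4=-6*c^3 + 32*c^2 + 24*c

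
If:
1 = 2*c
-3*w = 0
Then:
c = 1/2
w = 0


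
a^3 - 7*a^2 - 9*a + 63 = (a - 7)*(a - 3)*(a + 3)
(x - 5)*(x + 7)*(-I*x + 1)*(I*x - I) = x^4 + x^3 + I*x^3 - 37*x^2 + I*x^2 + 35*x - 37*I*x + 35*I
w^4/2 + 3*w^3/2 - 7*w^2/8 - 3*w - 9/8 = (w/2 + 1/2)*(w - 3/2)*(w + 1/2)*(w + 3)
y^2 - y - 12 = (y - 4)*(y + 3)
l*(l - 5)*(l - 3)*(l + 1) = l^4 - 7*l^3 + 7*l^2 + 15*l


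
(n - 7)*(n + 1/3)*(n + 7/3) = n^3 - 13*n^2/3 - 161*n/9 - 49/9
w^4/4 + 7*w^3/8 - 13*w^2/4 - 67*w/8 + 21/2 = (w/4 + 1)*(w - 3)*(w - 1)*(w + 7/2)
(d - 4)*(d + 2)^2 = d^3 - 12*d - 16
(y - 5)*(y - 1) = y^2 - 6*y + 5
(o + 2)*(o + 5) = o^2 + 7*o + 10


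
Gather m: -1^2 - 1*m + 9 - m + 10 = 18 - 2*m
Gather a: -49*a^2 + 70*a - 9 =-49*a^2 + 70*a - 9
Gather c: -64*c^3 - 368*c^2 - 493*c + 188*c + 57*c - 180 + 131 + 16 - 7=-64*c^3 - 368*c^2 - 248*c - 40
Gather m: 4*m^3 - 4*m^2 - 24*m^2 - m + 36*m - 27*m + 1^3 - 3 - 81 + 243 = 4*m^3 - 28*m^2 + 8*m + 160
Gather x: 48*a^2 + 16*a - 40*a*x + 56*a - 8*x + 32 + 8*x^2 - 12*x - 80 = 48*a^2 + 72*a + 8*x^2 + x*(-40*a - 20) - 48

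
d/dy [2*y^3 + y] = 6*y^2 + 1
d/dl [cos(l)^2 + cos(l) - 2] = -sin(l) - sin(2*l)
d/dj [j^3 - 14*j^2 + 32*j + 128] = 3*j^2 - 28*j + 32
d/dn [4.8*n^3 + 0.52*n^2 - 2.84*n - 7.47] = 14.4*n^2 + 1.04*n - 2.84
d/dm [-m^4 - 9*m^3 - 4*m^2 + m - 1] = -4*m^3 - 27*m^2 - 8*m + 1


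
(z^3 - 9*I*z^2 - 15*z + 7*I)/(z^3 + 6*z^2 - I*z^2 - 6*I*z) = (z^2 - 8*I*z - 7)/(z*(z + 6))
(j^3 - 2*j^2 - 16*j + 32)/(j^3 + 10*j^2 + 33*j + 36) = (j^2 - 6*j + 8)/(j^2 + 6*j + 9)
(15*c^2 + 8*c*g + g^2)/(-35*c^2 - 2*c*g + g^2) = (-3*c - g)/(7*c - g)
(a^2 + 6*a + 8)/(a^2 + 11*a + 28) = (a + 2)/(a + 7)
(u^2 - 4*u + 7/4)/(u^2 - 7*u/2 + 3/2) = (u - 7/2)/(u - 3)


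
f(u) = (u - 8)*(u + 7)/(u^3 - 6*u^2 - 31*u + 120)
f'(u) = (u - 8)*(u + 7)*(-3*u^2 + 12*u + 31)/(u^3 - 6*u^2 - 31*u + 120)^2 + (u - 8)/(u^3 - 6*u^2 - 31*u + 120) + (u + 7)/(u^3 - 6*u^2 - 31*u + 120)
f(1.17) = -0.72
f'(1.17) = -0.37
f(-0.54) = -0.41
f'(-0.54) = -0.09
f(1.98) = -1.26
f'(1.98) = -1.20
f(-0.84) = -0.39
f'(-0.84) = -0.07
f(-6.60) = 0.03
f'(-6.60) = 0.08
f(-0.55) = -0.41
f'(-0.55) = -0.09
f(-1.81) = -0.34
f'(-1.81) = -0.03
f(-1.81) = -0.34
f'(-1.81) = -0.03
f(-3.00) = -0.33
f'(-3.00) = 0.03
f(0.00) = -0.47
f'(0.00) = -0.13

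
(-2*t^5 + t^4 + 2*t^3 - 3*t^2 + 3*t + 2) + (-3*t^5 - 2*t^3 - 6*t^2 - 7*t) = -5*t^5 + t^4 - 9*t^2 - 4*t + 2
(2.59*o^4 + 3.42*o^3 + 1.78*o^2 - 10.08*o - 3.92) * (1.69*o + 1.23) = 4.3771*o^5 + 8.9655*o^4 + 7.2148*o^3 - 14.8458*o^2 - 19.0232*o - 4.8216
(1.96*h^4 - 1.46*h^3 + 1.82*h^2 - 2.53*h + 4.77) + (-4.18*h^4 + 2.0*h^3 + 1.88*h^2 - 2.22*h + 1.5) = -2.22*h^4 + 0.54*h^3 + 3.7*h^2 - 4.75*h + 6.27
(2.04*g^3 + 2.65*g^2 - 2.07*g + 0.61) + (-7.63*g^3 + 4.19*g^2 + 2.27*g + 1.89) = -5.59*g^3 + 6.84*g^2 + 0.2*g + 2.5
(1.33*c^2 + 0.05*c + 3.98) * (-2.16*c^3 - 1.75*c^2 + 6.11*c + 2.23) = -2.8728*c^5 - 2.4355*c^4 - 0.557999999999999*c^3 - 3.6936*c^2 + 24.4293*c + 8.8754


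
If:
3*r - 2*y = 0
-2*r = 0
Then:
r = 0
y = 0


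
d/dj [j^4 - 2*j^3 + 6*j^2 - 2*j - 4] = 4*j^3 - 6*j^2 + 12*j - 2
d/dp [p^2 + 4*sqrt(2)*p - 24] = 2*p + 4*sqrt(2)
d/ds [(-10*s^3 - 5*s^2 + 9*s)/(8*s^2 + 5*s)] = (-80*s^2 - 100*s - 97)/(64*s^2 + 80*s + 25)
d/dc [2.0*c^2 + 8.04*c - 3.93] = 4.0*c + 8.04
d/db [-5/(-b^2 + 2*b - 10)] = 10*(1 - b)/(b^2 - 2*b + 10)^2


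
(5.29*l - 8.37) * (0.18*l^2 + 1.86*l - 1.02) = 0.9522*l^3 + 8.3328*l^2 - 20.964*l + 8.5374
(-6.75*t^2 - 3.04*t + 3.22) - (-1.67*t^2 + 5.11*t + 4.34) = -5.08*t^2 - 8.15*t - 1.12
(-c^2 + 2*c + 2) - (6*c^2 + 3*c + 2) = -7*c^2 - c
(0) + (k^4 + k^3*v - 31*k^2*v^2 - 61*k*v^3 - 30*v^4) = k^4 + k^3*v - 31*k^2*v^2 - 61*k*v^3 - 30*v^4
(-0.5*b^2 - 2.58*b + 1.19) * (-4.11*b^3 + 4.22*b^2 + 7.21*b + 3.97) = 2.055*b^5 + 8.4938*b^4 - 19.3835*b^3 - 15.565*b^2 - 1.6627*b + 4.7243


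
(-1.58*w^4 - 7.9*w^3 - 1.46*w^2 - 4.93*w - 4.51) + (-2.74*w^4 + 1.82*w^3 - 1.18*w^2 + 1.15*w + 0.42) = -4.32*w^4 - 6.08*w^3 - 2.64*w^2 - 3.78*w - 4.09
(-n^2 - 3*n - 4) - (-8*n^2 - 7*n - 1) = 7*n^2 + 4*n - 3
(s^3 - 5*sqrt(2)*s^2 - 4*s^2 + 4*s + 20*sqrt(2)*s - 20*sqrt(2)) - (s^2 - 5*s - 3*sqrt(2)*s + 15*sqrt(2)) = s^3 - 5*sqrt(2)*s^2 - 5*s^2 + 9*s + 23*sqrt(2)*s - 35*sqrt(2)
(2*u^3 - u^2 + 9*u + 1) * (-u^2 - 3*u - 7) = -2*u^5 - 5*u^4 - 20*u^3 - 21*u^2 - 66*u - 7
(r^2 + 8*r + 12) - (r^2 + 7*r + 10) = r + 2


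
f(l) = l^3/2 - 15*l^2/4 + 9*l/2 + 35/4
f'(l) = 3*l^2/2 - 15*l/2 + 9/2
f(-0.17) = 7.87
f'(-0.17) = 5.82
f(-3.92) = -96.63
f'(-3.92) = 56.95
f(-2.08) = -21.33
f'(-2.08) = 26.59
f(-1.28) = -4.20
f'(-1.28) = 16.56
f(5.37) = 2.20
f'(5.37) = 7.48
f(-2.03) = -20.02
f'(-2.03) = 25.91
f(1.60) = 8.40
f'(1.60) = -3.66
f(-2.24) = -25.77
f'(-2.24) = 28.83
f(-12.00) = -1449.25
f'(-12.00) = 310.50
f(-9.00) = -700.00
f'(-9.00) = 193.50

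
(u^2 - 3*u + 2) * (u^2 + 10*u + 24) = u^4 + 7*u^3 - 4*u^2 - 52*u + 48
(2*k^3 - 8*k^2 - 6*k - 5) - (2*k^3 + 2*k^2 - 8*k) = -10*k^2 + 2*k - 5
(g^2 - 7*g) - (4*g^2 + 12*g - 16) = -3*g^2 - 19*g + 16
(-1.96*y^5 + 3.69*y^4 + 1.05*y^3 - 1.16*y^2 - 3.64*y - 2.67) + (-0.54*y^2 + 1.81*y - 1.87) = -1.96*y^5 + 3.69*y^4 + 1.05*y^3 - 1.7*y^2 - 1.83*y - 4.54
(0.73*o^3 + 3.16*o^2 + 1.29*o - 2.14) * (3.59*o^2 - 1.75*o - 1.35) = 2.6207*o^5 + 10.0669*o^4 - 1.8844*o^3 - 14.2061*o^2 + 2.0035*o + 2.889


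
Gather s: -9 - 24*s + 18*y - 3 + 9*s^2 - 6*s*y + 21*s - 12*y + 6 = 9*s^2 + s*(-6*y - 3) + 6*y - 6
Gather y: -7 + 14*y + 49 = 14*y + 42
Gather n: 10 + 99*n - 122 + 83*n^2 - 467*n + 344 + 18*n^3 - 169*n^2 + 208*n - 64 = 18*n^3 - 86*n^2 - 160*n + 168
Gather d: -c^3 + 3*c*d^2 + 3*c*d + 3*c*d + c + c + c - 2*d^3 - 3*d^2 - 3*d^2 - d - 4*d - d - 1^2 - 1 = -c^3 + 3*c - 2*d^3 + d^2*(3*c - 6) + d*(6*c - 6) - 2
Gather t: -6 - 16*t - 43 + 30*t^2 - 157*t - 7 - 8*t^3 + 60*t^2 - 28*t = -8*t^3 + 90*t^2 - 201*t - 56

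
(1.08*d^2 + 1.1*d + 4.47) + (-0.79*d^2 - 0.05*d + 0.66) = 0.29*d^2 + 1.05*d + 5.13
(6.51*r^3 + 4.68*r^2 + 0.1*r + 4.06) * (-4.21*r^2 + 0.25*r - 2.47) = -27.4071*r^5 - 18.0753*r^4 - 15.3307*r^3 - 28.6272*r^2 + 0.768*r - 10.0282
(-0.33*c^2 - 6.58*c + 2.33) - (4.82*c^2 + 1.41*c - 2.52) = -5.15*c^2 - 7.99*c + 4.85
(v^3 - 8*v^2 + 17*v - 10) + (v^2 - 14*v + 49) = v^3 - 7*v^2 + 3*v + 39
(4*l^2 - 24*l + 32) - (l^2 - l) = 3*l^2 - 23*l + 32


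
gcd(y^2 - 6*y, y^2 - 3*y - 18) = y - 6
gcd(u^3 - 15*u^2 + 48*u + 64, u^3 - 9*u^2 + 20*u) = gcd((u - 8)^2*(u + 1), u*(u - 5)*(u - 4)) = 1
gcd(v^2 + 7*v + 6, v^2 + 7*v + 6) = v^2 + 7*v + 6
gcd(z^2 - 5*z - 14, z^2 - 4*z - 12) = z + 2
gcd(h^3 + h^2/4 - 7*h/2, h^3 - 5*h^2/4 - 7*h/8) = h^2 - 7*h/4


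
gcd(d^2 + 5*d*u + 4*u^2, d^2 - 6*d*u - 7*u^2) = d + u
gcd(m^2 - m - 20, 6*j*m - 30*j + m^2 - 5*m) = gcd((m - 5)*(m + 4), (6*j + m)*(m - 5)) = m - 5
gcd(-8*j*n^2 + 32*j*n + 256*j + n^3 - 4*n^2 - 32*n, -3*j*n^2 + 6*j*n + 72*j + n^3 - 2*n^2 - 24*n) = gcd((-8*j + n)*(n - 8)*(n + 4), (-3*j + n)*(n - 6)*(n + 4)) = n + 4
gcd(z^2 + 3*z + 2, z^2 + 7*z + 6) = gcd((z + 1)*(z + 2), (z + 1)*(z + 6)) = z + 1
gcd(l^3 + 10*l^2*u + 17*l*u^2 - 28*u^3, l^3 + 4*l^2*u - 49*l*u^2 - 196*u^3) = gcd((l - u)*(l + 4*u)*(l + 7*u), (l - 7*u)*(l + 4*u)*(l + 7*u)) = l^2 + 11*l*u + 28*u^2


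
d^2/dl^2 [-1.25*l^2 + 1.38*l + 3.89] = -2.50000000000000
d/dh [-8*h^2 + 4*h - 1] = 4 - 16*h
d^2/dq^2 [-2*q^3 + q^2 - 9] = 2 - 12*q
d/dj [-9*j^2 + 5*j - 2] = 5 - 18*j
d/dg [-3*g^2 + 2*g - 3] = 2 - 6*g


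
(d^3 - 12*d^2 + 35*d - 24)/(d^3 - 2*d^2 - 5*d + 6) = (d - 8)/(d + 2)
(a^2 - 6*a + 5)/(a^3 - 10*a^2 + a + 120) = (a - 1)/(a^2 - 5*a - 24)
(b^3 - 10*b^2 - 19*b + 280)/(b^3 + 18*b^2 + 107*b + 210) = (b^2 - 15*b + 56)/(b^2 + 13*b + 42)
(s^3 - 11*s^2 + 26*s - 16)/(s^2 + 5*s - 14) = (s^2 - 9*s + 8)/(s + 7)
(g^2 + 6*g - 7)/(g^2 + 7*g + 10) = (g^2 + 6*g - 7)/(g^2 + 7*g + 10)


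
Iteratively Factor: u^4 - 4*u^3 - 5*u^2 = (u + 1)*(u^3 - 5*u^2) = u*(u + 1)*(u^2 - 5*u) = u^2*(u + 1)*(u - 5)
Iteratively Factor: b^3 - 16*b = (b - 4)*(b^2 + 4*b) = b*(b - 4)*(b + 4)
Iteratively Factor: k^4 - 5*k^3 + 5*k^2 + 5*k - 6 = (k - 3)*(k^3 - 2*k^2 - k + 2) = (k - 3)*(k - 1)*(k^2 - k - 2) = (k - 3)*(k - 1)*(k + 1)*(k - 2)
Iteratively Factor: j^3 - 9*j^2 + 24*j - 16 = (j - 1)*(j^2 - 8*j + 16) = (j - 4)*(j - 1)*(j - 4)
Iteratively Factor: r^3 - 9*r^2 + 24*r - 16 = (r - 4)*(r^2 - 5*r + 4) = (r - 4)^2*(r - 1)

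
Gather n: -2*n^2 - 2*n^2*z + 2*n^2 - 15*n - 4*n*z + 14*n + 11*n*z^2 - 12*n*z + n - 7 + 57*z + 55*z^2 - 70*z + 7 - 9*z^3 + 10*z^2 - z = -2*n^2*z + n*(11*z^2 - 16*z) - 9*z^3 + 65*z^2 - 14*z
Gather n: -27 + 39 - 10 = 2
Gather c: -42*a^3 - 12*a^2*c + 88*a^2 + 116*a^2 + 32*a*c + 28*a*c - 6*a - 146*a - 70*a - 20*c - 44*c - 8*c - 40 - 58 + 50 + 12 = -42*a^3 + 204*a^2 - 222*a + c*(-12*a^2 + 60*a - 72) - 36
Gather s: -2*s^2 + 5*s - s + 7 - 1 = -2*s^2 + 4*s + 6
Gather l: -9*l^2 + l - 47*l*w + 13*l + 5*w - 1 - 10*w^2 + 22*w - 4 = -9*l^2 + l*(14 - 47*w) - 10*w^2 + 27*w - 5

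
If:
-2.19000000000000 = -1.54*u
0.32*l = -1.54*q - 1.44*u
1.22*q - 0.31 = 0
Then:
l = -7.62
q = 0.25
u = 1.42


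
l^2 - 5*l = l*(l - 5)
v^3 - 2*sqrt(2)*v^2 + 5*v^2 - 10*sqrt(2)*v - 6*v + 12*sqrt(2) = (v - 1)*(v + 6)*(v - 2*sqrt(2))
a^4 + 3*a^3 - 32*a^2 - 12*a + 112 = (a - 4)*(a - 2)*(a + 2)*(a + 7)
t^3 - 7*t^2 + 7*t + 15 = (t - 5)*(t - 3)*(t + 1)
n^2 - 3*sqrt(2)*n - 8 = (n - 4*sqrt(2))*(n + sqrt(2))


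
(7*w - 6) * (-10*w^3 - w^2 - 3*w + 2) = -70*w^4 + 53*w^3 - 15*w^2 + 32*w - 12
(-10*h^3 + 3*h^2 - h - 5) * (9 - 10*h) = 100*h^4 - 120*h^3 + 37*h^2 + 41*h - 45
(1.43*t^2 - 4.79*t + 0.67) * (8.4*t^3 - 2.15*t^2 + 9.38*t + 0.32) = 12.012*t^5 - 43.3105*t^4 + 29.3399*t^3 - 45.9131*t^2 + 4.7518*t + 0.2144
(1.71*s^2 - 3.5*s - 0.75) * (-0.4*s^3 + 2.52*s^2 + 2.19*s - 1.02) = -0.684*s^5 + 5.7092*s^4 - 4.7751*s^3 - 11.2992*s^2 + 1.9275*s + 0.765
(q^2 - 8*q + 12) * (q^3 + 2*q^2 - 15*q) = q^5 - 6*q^4 - 19*q^3 + 144*q^2 - 180*q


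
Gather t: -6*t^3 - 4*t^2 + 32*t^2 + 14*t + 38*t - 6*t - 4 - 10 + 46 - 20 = -6*t^3 + 28*t^2 + 46*t + 12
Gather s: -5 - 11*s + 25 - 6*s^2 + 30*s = -6*s^2 + 19*s + 20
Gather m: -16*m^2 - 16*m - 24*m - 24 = -16*m^2 - 40*m - 24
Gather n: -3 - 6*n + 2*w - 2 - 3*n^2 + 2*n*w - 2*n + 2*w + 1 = -3*n^2 + n*(2*w - 8) + 4*w - 4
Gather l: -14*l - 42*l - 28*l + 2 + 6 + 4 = 12 - 84*l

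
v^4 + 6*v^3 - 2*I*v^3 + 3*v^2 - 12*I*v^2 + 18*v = v*(v + 6)*(v - 3*I)*(v + I)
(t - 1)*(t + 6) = t^2 + 5*t - 6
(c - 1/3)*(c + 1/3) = c^2 - 1/9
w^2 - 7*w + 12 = (w - 4)*(w - 3)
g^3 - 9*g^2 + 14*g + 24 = (g - 6)*(g - 4)*(g + 1)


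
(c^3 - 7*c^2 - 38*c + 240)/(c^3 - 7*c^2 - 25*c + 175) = (c^2 - 2*c - 48)/(c^2 - 2*c - 35)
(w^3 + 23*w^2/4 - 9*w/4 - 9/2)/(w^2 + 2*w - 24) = (4*w^2 - w - 3)/(4*(w - 4))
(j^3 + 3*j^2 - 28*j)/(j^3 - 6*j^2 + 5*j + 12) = j*(j + 7)/(j^2 - 2*j - 3)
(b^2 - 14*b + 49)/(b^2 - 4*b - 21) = (b - 7)/(b + 3)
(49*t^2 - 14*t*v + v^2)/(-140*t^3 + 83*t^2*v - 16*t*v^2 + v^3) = (-7*t + v)/(20*t^2 - 9*t*v + v^2)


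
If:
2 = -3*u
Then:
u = -2/3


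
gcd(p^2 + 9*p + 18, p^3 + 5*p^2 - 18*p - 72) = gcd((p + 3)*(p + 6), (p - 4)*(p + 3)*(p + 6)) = p^2 + 9*p + 18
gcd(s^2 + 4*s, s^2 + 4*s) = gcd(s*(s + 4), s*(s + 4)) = s^2 + 4*s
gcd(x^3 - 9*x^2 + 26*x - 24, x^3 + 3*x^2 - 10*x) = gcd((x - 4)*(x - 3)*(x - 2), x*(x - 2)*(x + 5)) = x - 2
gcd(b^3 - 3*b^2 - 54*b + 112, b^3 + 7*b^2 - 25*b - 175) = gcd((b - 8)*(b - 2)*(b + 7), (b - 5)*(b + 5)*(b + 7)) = b + 7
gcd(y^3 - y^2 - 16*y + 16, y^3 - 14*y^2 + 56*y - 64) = y - 4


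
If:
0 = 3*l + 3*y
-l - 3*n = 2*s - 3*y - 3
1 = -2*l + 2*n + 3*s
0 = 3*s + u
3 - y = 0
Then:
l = -3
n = 11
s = -9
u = 27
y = 3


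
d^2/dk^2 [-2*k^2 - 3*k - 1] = -4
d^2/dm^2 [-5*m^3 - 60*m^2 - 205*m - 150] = -30*m - 120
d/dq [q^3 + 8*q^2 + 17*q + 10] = 3*q^2 + 16*q + 17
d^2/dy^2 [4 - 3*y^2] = -6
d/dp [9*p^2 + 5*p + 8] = 18*p + 5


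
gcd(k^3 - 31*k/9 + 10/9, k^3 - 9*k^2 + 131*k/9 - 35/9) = k^2 - 2*k + 5/9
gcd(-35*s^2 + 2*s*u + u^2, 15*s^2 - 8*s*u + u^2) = 5*s - u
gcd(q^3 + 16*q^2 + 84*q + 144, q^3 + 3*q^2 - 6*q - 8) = q + 4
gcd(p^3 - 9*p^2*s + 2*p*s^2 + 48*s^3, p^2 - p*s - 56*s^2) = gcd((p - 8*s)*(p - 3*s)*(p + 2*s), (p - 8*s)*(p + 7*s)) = p - 8*s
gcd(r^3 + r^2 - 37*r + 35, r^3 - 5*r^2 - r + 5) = r^2 - 6*r + 5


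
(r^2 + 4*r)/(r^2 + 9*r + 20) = r/(r + 5)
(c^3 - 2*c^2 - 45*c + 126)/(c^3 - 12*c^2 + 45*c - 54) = (c + 7)/(c - 3)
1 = 1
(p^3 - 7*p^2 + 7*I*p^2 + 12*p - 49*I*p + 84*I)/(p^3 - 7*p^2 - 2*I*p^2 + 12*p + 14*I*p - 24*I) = (p + 7*I)/(p - 2*I)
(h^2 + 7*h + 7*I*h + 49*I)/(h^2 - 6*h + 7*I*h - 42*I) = (h + 7)/(h - 6)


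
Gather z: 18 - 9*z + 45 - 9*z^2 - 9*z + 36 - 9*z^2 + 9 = -18*z^2 - 18*z + 108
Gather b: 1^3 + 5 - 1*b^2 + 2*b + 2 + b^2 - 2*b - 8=0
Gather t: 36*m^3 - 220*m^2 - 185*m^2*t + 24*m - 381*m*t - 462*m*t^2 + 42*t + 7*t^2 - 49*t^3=36*m^3 - 220*m^2 + 24*m - 49*t^3 + t^2*(7 - 462*m) + t*(-185*m^2 - 381*m + 42)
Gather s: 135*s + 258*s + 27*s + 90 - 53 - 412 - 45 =420*s - 420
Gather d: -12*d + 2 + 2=4 - 12*d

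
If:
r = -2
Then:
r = -2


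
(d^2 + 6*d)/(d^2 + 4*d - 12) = d/(d - 2)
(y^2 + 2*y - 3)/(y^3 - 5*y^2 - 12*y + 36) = (y - 1)/(y^2 - 8*y + 12)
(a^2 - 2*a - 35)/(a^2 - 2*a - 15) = (-a^2 + 2*a + 35)/(-a^2 + 2*a + 15)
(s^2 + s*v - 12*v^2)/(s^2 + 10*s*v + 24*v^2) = (s - 3*v)/(s + 6*v)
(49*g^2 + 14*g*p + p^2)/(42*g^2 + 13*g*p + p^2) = (7*g + p)/(6*g + p)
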